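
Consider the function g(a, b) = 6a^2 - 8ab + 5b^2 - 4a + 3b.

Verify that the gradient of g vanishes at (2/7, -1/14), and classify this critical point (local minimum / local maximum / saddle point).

∇g = (12a - 8b - 4, -8a + 10b + 3); substituting (2/7, -1/14) gives ∇g = (0, 0), so (2/7, -1/14) is indeed a critical point.
The Hessian of g is constant: H = [[12, -8], [-8, 10]].
det(H) = 12·10 − (-8)² = 56.
det(H) > 0 and tr(H) = 22 > 0, so H is positive definite and the point is a local minimum.

local minimum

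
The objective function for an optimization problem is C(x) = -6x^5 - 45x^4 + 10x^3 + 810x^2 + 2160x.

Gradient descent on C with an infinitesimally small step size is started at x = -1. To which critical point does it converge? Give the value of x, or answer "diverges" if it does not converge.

C'(x) = -30(x - 3)(x + 2)(x + 3)(x + 4), so C'(-1) = 720.
Gradient descent moves in the -C' direction, i.e. x is decreasing.
The nearest critical point in that direction is x = -2, where C'' = 300 > 0 (a local minimum). The iterate converges there.

-2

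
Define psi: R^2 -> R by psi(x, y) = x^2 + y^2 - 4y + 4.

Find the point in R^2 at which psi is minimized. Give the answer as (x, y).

(0, 2)

psi(x,y) separates as P(x) + Q(y) + 4, so its minimum is min P + min Q + 4.
P'(x) = 2x vanishes at x ∈ {0}; Q'(y) = 2y - 4 vanishes at y ∈ {2}.
Local minima of P (where P''>0): P(0)=0. Local minima of Q: Q(2)=-4.
So the global minimum of psi is P(0) + Q(2) + 4 = 0 − 4 + 4 = 0, attained at (0, 2).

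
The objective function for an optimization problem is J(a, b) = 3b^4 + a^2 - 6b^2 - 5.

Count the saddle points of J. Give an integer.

J separates as a function of a plus a function of b, so ∇J=0 decouples.
∂J/∂a = 2a = 0 at a ∈ {0}; ∂J/∂b = 12b(b - 1)(b + 1) = 0 at b ∈ {-1, 0, 1}.
The Hessian is diagonal: diag(J_aa, J_bb). Second derivatives: J_aa(0)=2; J_bb(-1)=24, J_bb(0)=-12, J_bb(1)=24.
Saddle points occur where the two diagonal entries have opposite signs: (0, 0). Count: 1.

1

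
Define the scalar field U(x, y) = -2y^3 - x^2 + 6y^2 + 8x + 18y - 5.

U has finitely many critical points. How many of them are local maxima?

U separates as a function of x plus a function of y, so ∇U=0 decouples.
∂U/∂x = -2(x - 4) = 0 at x ∈ {4}; ∂U/∂y = -6(y - 3)(y + 1) = 0 at y ∈ {-1, 3}.
The Hessian is diagonal: diag(U_xx, U_yy). Second derivatives: U_xx(4)=-2; U_yy(-1)=24, U_yy(3)=-24.
Local maxima occur where both diagonal entries negative: (4, 3). Count: 1.

1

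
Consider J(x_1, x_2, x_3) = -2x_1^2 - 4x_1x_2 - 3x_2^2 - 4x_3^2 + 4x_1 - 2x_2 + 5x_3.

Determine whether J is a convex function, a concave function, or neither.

J is quadratic, so its Hessian is the constant matrix H = [[-4, -4, 0], [-4, -6, 0], [0, 0, -8]].
Leading principal minors: -4, 8, -64.
Signs alternate −, +, − ⇒ H ≺ 0 ⇒ concave.

concave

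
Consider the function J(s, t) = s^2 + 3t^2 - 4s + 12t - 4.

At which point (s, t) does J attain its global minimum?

(2, -2)

J(s,t) separates as P(s) + Q(t) − 4, so its minimum is min P + min Q − 4.
P'(s) = 2s - 4 vanishes at s ∈ {2}; Q'(t) = 6(t + 2) vanishes at t ∈ {-2}.
Local minima of P (where P''>0): P(2)=-4. Local minima of Q: Q(-2)=-12.
So the global minimum of J is P(2) + Q(-2) − 4 = -4 − 12 − 4 = -20, attained at (2, -2).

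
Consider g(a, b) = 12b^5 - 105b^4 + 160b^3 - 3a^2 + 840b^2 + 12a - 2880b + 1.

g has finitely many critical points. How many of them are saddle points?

2

g separates as a function of a plus a function of b, so ∇g=0 decouples.
∂g/∂a = -6(a - 2) = 0 at a ∈ {2}; ∂g/∂b = 60(b - 4)(b - 3)(b - 2)(b + 2) = 0 at b ∈ {-2, 2, 3, 4}.
The Hessian is diagonal: diag(g_aa, g_bb). Second derivatives: g_aa(2)=-6; g_bb(-2)=-7200, g_bb(2)=480, g_bb(3)=-300, g_bb(4)=720.
Saddle points occur where the two diagonal entries have opposite signs: (2, 2), (2, 4). Count: 2.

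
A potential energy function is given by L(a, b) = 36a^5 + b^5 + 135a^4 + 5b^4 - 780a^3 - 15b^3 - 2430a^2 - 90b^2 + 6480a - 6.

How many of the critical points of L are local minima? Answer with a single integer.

4

L separates as a function of a plus a function of b, so ∇L=0 decouples.
∂L/∂a = 180(a - 3)(a - 1)(a + 3)(a + 4) = 0 at a ∈ {-4, -3, 1, 3}; ∂L/∂b = 5b(b - 3)(b + 3)(b + 4) = 0 at b ∈ {-4, -3, 0, 3}.
The Hessian is diagonal: diag(L_aa, L_bb). Second derivatives: L_aa(-4)=-6300, L_aa(-3)=4320, L_aa(1)=-7200, L_aa(3)=15120; L_bb(-4)=-140, L_bb(-3)=90, L_bb(0)=-180, L_bb(3)=630.
Local minima occur where both diagonal entries positive: (-3, -3), (-3, 3), (3, -3), (3, 3). Count: 4.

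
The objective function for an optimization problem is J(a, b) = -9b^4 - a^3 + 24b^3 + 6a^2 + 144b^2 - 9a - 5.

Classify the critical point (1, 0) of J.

The mixed partial ∂²J/∂a∂b is 0, so the Hessian at any point is diag(J_aa, J_bb) = diag(6(-a + 2), 36(-3b^2 + 4b + 8)).
At (1, 0): H = diag(6, 288).
Both eigenvalues are positive, so H is positive definite: a local minimum.

local minimum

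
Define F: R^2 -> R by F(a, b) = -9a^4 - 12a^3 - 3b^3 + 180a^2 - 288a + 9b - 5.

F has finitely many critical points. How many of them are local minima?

F separates as a function of a plus a function of b, so ∇F=0 decouples.
∂F/∂a = -36(a - 2)(a - 1)(a + 4) = 0 at a ∈ {-4, 1, 2}; ∂F/∂b = -9(b - 1)(b + 1) = 0 at b ∈ {-1, 1}.
The Hessian is diagonal: diag(F_aa, F_bb). Second derivatives: F_aa(-4)=-1080, F_aa(1)=180, F_aa(2)=-216; F_bb(-1)=18, F_bb(1)=-18.
Local minima occur where both diagonal entries positive: (1, -1). Count: 1.

1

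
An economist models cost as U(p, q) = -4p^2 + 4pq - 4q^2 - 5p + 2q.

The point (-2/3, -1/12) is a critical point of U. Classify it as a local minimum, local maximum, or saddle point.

The Hessian of U is constant: H = [[-8, 4], [4, -8]].
det(H) = (-8)·(-8) − 4² = 48.
det(H) > 0 and tr(H) = -16 < 0, so H is negative definite and the point is a local maximum.

local maximum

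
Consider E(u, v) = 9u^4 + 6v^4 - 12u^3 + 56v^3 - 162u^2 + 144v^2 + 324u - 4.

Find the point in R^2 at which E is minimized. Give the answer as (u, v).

(-3, 0)

E(u,v) separates as P(u) + Q(v) − 4, so its minimum is min P + min Q − 4.
P'(u) = 36(u - 3)(u - 1)(u + 3) vanishes at u ∈ {-3, 1, 3}; Q'(v) = 24v(v + 3)(v + 4) vanishes at v ∈ {-4, -3, 0}.
Local minima of P (where P''>0): P(-3)=-1377, P(3)=-81. Local minima of Q: Q(-4)=256, Q(0)=0.
So the global minimum of E is P(-3) + Q(0) − 4 = -1377 + 0 − 4 = -1381, attained at (-3, 0).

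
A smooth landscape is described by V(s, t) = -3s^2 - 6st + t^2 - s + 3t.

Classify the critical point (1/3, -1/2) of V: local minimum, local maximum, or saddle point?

saddle point

The Hessian of V is constant: H = [[-6, -6], [-6, 2]].
det(H) = (-6)·2 − (-6)² = -48.
Since det(H) < 0, H is indefinite and the critical point is a saddle point.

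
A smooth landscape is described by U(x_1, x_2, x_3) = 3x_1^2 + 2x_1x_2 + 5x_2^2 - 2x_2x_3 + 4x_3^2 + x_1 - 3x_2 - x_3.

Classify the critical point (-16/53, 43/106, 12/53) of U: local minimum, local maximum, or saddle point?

local minimum

The Hessian is constant: H = [[6, 2, 0], [2, 10, -2], [0, -2, 8]].
Leading principal minors: Δ₁ = 6, Δ₂ = 56, Δ₃ = 424.
All leading minors are positive, so H is positive definite: a local minimum.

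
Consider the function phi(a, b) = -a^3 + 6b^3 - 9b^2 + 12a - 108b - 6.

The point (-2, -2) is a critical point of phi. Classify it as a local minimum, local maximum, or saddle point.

The mixed partial ∂²phi/∂a∂b is 0, so the Hessian at any point is diag(phi_aa, phi_bb) = diag(-6a, 18(2b - 1)).
At (-2, -2): H = diag(12, -90).
The eigenvalues have opposite signs, so H is indefinite: a saddle point.

saddle point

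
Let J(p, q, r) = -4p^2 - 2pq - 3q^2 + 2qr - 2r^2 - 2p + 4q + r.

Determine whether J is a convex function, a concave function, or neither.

concave

J is quadratic, so its Hessian is the constant matrix H = [[-8, -2, 0], [-2, -6, 2], [0, 2, -4]].
Leading principal minors: -8, 44, -144.
Signs alternate −, +, − ⇒ H ≺ 0 ⇒ concave.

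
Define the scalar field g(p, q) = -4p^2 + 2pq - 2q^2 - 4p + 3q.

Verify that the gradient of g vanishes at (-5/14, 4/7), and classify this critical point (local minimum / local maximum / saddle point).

local maximum

∇g = (-8p + 2q - 4, 2p - 4q + 3); substituting (-5/14, 4/7) gives ∇g = (0, 0), so (-5/14, 4/7) is indeed a critical point.
The Hessian of g is constant: H = [[-8, 2], [2, -4]].
det(H) = (-8)·(-4) − 2² = 28.
det(H) > 0 and tr(H) = -12 < 0, so H is negative definite and the point is a local maximum.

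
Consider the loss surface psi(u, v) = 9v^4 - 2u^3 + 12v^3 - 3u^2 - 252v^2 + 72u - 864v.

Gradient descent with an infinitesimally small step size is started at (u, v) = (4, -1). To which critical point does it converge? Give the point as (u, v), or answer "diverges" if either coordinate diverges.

diverges

psi is separable, so gradient descent decouples: u follows -∂psi/∂u, v follows -∂psi/∂v.
∂psi/∂u = -6(u - 3)(u + 4); at u=4 this is -48, so u increases.
∂psi/∂v = 36(v - 4)(v + 2)(v + 3); at v=-1 this is -360, so v increases.
The u-coordinate has no critical point in that direction and runs off to infinity.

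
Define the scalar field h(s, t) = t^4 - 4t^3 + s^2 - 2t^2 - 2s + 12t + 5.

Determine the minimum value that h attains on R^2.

-5

h(s,t) separates as P(s) + Q(t) + 5, so its minimum is min P + min Q + 5.
P'(s) = 2s - 2 vanishes at s ∈ {1}; Q'(t) = 4(t - 3)(t - 1)(t + 1) vanishes at t ∈ {-1, 1, 3}.
Local minima of P (where P''>0): P(1)=-1. Local minima of Q: Q(-1)=-9, Q(3)=-9.
So the global minimum of h is P(1) + Q(-1) + 5 = -1 − 9 + 5 = -5, attained at (1, -1).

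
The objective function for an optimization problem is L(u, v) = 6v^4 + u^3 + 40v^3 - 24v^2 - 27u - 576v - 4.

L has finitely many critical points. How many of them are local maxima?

1

L separates as a function of u plus a function of v, so ∇L=0 decouples.
∂L/∂u = 3(u - 3)(u + 3) = 0 at u ∈ {-3, 3}; ∂L/∂v = 24(v - 2)(v + 3)(v + 4) = 0 at v ∈ {-4, -3, 2}.
The Hessian is diagonal: diag(L_uu, L_vv). Second derivatives: L_uu(-3)=-18, L_uu(3)=18; L_vv(-4)=144, L_vv(-3)=-120, L_vv(2)=720.
Local maxima occur where both diagonal entries negative: (-3, -3). Count: 1.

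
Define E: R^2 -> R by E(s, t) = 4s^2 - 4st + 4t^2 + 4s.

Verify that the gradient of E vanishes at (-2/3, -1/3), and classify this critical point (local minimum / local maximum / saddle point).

local minimum

∇E = (8s - 4t + 4, -4s + 8t); substituting (-2/3, -1/3) gives ∇E = (0, 0), so (-2/3, -1/3) is indeed a critical point.
The Hessian of E is constant: H = [[8, -4], [-4, 8]].
det(H) = 8·8 − (-4)² = 48.
det(H) > 0 and tr(H) = 16 > 0, so H is positive definite and the point is a local minimum.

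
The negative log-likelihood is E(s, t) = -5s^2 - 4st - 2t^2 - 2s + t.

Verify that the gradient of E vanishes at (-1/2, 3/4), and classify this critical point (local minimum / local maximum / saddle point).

local maximum

∇E = (-10s - 4t - 2, -4s - 4t + 1); substituting (-1/2, 3/4) gives ∇E = (0, 0), so (-1/2, 3/4) is indeed a critical point.
The Hessian of E is constant: H = [[-10, -4], [-4, -4]].
det(H) = (-10)·(-4) − (-4)² = 24.
det(H) > 0 and tr(H) = -14 < 0, so H is negative definite and the point is a local maximum.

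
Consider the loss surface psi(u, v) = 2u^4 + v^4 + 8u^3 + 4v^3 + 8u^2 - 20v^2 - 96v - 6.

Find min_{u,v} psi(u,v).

-285

psi(u,v) separates as P(u) + Q(v) − 6, so its minimum is min P + min Q − 6.
P'(u) = 8u(u + 1)(u + 2) vanishes at u ∈ {-2, -1, 0}; Q'(v) = 4(v - 3)(v + 2)(v + 4) vanishes at v ∈ {-4, -2, 3}.
Local minima of P (where P''>0): P(-2)=0, P(0)=0. Local minima of Q: Q(-4)=64, Q(3)=-279.
So the global minimum of psi is P(-2) + Q(3) − 6 = 0 − 279 − 6 = -285, attained at (-2, 3).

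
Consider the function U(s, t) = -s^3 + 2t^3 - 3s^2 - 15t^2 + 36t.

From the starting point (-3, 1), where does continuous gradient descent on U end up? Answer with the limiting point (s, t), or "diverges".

diverges

U is separable, so gradient descent decouples: s follows -∂U/∂s, t follows -∂U/∂t.
∂U/∂s = -3s(s + 2); at s=-3 this is -9, so s increases.
∂U/∂t = 6(t - 3)(t - 2); at t=1 this is 12, so t decreases.
The t-coordinate has no critical point in that direction and runs off to infinity.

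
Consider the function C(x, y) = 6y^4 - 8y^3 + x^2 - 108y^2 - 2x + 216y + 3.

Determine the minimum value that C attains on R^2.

C(x,y) separates as P(x) + Q(y) + 3, so its minimum is min P + min Q + 3.
P'(x) = 2x - 2 vanishes at x ∈ {1}; Q'(y) = 24(y - 3)(y - 1)(y + 3) vanishes at y ∈ {-3, 1, 3}.
Local minima of P (where P''>0): P(1)=-1. Local minima of Q: Q(-3)=-918, Q(3)=-54.
So the global minimum of C is P(1) + Q(-3) + 3 = -1 − 918 + 3 = -916, attained at (1, -3).

-916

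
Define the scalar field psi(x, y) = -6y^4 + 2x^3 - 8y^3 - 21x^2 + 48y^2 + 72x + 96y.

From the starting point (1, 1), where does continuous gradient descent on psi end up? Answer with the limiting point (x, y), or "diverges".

diverges

psi is separable, so gradient descent decouples: x follows -∂psi/∂x, y follows -∂psi/∂y.
∂psi/∂x = 6(x - 4)(x - 3); at x=1 this is 36, so x decreases.
∂psi/∂y = -24(y - 2)(y + 1)(y + 2); at y=1 this is 144, so y decreases.
The x-coordinate has no critical point in that direction and runs off to infinity.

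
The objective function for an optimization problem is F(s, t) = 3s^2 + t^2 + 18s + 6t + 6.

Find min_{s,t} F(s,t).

F(s,t) separates as P(s) + Q(t) + 6, so its minimum is min P + min Q + 6.
P'(s) = 6s + 18 vanishes at s ∈ {-3}; Q'(t) = 2(t + 3) vanishes at t ∈ {-3}.
Local minima of P (where P''>0): P(-3)=-27. Local minima of Q: Q(-3)=-9.
So the global minimum of F is P(-3) + Q(-3) + 6 = -27 − 9 + 6 = -30, attained at (-3, -3).

-30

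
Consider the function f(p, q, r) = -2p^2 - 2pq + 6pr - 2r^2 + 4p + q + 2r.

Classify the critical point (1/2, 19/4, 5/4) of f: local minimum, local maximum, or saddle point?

The Hessian is constant: H = [[-4, -2, 6], [-2, 0, 0], [6, 0, -4]].
Leading principal minors: Δ₁ = -4, Δ₂ = -4, Δ₃ = 16.
The minors fit neither the all-positive nor the alternating-sign pattern, so H is indefinite: a saddle point.

saddle point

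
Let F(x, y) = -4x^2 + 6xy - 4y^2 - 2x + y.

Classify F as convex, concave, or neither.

F is quadratic, so its Hessian is the constant matrix H = [[-8, 6], [6, -8]].
det(H) = 28, tr(H) = -16.
det(H) > 0 and tr(H) < 0, so H is negative definite everywhere: concave.

concave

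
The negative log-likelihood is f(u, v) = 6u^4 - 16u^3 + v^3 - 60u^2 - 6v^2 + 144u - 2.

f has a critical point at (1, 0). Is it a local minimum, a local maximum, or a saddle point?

The mixed partial ∂²f/∂u∂v is 0, so the Hessian at any point is diag(f_uu, f_vv) = diag(24(3u^2 - 4u - 5), 6(v - 2)).
At (1, 0): H = diag(-144, -12).
Both eigenvalues are negative, so H is negative definite: a local maximum.

local maximum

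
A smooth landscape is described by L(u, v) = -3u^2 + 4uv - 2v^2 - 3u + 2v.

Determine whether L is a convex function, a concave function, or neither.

L is quadratic, so its Hessian is the constant matrix H = [[-6, 4], [4, -4]].
det(H) = 8, tr(H) = -10.
det(H) > 0 and tr(H) < 0, so H is negative definite everywhere: concave.

concave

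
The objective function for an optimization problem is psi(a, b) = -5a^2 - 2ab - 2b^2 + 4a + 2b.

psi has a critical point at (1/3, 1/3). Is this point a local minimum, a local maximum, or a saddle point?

The Hessian of psi is constant: H = [[-10, -2], [-2, -4]].
det(H) = (-10)·(-4) − (-2)² = 36.
det(H) > 0 and tr(H) = -14 < 0, so H is negative definite and the point is a local maximum.

local maximum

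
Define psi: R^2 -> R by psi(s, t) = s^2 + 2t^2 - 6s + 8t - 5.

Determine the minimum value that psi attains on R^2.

psi(s,t) separates as P(s) + Q(t) − 5, so its minimum is min P + min Q − 5.
P'(s) = 2s - 6 vanishes at s ∈ {3}; Q'(t) = 4(t + 2) vanishes at t ∈ {-2}.
Local minima of P (where P''>0): P(3)=-9. Local minima of Q: Q(-2)=-8.
So the global minimum of psi is P(3) + Q(-2) − 5 = -9 − 8 − 5 = -22, attained at (3, -2).

-22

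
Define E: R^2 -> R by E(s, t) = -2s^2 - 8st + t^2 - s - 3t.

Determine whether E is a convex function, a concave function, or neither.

E is quadratic, so its Hessian is the constant matrix H = [[-4, -8], [-8, 2]].
det(H) = -72, tr(H) = -2.
det(H) < 0, so H is indefinite: neither convex nor concave.

neither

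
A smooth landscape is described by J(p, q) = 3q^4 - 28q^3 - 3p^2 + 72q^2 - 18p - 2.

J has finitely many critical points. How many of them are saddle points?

J separates as a function of p plus a function of q, so ∇J=0 decouples.
∂J/∂p = -6(p + 3) = 0 at p ∈ {-3}; ∂J/∂q = 12q(q - 4)(q - 3) = 0 at q ∈ {0, 3, 4}.
The Hessian is diagonal: diag(J_pp, J_qq). Second derivatives: J_pp(-3)=-6; J_qq(0)=144, J_qq(3)=-36, J_qq(4)=48.
Saddle points occur where the two diagonal entries have opposite signs: (-3, 0), (-3, 4). Count: 2.

2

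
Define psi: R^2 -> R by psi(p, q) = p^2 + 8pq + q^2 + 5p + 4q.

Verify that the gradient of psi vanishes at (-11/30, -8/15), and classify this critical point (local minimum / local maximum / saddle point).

∇psi = (2p + 8q + 5, 8p + 2q + 4); substituting (-11/30, -8/15) gives ∇psi = (0, 0), so (-11/30, -8/15) is indeed a critical point.
The Hessian of psi is constant: H = [[2, 8], [8, 2]].
det(H) = 2·2 − 8² = -60.
Since det(H) < 0, H is indefinite and the critical point is a saddle point.

saddle point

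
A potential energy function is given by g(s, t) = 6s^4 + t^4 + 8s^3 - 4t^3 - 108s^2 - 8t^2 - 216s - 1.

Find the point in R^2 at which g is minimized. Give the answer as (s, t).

(3, 4)

g(s,t) separates as P(s) + Q(t) − 1, so its minimum is min P + min Q − 1.
P'(s) = 24(s - 3)(s + 1)(s + 3) vanishes at s ∈ {-3, -1, 3}; Q'(t) = 4t(t - 4)(t + 1) vanishes at t ∈ {-1, 0, 4}.
Local minima of P (where P''>0): P(-3)=-54, P(3)=-918. Local minima of Q: Q(-1)=-3, Q(4)=-128.
So the global minimum of g is P(3) + Q(4) − 1 = -918 − 128 − 1 = -1047, attained at (3, 4).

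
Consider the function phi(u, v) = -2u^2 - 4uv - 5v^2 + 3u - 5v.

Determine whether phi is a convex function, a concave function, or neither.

concave

phi is quadratic, so its Hessian is the constant matrix H = [[-4, -4], [-4, -10]].
det(H) = 24, tr(H) = -14.
det(H) > 0 and tr(H) < 0, so H is negative definite everywhere: concave.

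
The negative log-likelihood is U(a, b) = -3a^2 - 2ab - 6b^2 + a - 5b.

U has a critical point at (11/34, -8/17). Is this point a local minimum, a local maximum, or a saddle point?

local maximum

The Hessian of U is constant: H = [[-6, -2], [-2, -12]].
det(H) = (-6)·(-12) − (-2)² = 68.
det(H) > 0 and tr(H) = -18 < 0, so H is negative definite and the point is a local maximum.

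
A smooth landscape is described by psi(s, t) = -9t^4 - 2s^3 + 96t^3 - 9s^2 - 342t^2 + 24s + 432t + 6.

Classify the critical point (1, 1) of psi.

The mixed partial ∂²psi/∂s∂t is 0, so the Hessian at any point is diag(psi_ss, psi_tt) = diag(-6(2s + 3), 36(-3t^2 + 16t - 19)).
At (1, 1): H = diag(-30, -216).
Both eigenvalues are negative, so H is negative definite: a local maximum.

local maximum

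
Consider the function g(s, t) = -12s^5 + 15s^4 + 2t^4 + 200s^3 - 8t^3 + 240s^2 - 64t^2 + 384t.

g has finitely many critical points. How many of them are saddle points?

g separates as a function of s plus a function of t, so ∇g=0 decouples.
∂g/∂s = -60s(s - 4)(s + 1)(s + 2) = 0 at s ∈ {-2, -1, 0, 4}; ∂g/∂t = 8(t - 4)(t - 3)(t + 4) = 0 at t ∈ {-4, 3, 4}.
The Hessian is diagonal: diag(g_ss, g_tt). Second derivatives: g_ss(-2)=720, g_ss(-1)=-300, g_ss(0)=480, g_ss(4)=-7200; g_tt(-4)=448, g_tt(3)=-56, g_tt(4)=64.
Saddle points occur where the two diagonal entries have opposite signs: (-2, 3), (-1, -4), (-1, 4), (0, 3), (4, -4), (4, 4). Count: 6.

6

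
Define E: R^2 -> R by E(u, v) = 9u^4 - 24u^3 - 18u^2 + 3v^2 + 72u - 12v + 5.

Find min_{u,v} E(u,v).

-64

E(u,v) separates as P(u) + Q(v) + 5, so its minimum is min P + min Q + 5.
P'(u) = 36(u - 2)(u - 1)(u + 1) vanishes at u ∈ {-1, 1, 2}; Q'(v) = 6v - 12 vanishes at v ∈ {2}.
Local minima of P (where P''>0): P(-1)=-57, P(2)=24. Local minima of Q: Q(2)=-12.
So the global minimum of E is P(-1) + Q(2) + 5 = -57 − 12 + 5 = -64, attained at (-1, 2).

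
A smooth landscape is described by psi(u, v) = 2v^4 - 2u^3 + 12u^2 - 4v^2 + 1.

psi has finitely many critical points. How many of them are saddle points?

psi separates as a function of u plus a function of v, so ∇psi=0 decouples.
∂psi/∂u = -6u(u - 4) = 0 at u ∈ {0, 4}; ∂psi/∂v = 8v(v - 1)(v + 1) = 0 at v ∈ {-1, 0, 1}.
The Hessian is diagonal: diag(psi_uu, psi_vv). Second derivatives: psi_uu(0)=24, psi_uu(4)=-24; psi_vv(-1)=16, psi_vv(0)=-8, psi_vv(1)=16.
Saddle points occur where the two diagonal entries have opposite signs: (0, 0), (4, -1), (4, 1). Count: 3.

3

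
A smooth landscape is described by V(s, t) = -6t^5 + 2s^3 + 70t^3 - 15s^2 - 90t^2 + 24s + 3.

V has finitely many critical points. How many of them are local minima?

2

V separates as a function of s plus a function of t, so ∇V=0 decouples.
∂V/∂s = 6(s - 4)(s - 1) = 0 at s ∈ {1, 4}; ∂V/∂t = -30t(t - 2)(t - 1)(t + 3) = 0 at t ∈ {-3, 0, 1, 2}.
The Hessian is diagonal: diag(V_ss, V_tt). Second derivatives: V_ss(1)=-18, V_ss(4)=18; V_tt(-3)=1800, V_tt(0)=-180, V_tt(1)=120, V_tt(2)=-300.
Local minima occur where both diagonal entries positive: (4, -3), (4, 1). Count: 2.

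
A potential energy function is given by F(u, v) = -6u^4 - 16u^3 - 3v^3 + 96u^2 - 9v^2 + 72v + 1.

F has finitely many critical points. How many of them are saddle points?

F separates as a function of u plus a function of v, so ∇F=0 decouples.
∂F/∂u = -24u(u - 2)(u + 4) = 0 at u ∈ {-4, 0, 2}; ∂F/∂v = -9(v - 2)(v + 4) = 0 at v ∈ {-4, 2}.
The Hessian is diagonal: diag(F_uu, F_vv). Second derivatives: F_uu(-4)=-576, F_uu(0)=192, F_uu(2)=-288; F_vv(-4)=54, F_vv(2)=-54.
Saddle points occur where the two diagonal entries have opposite signs: (-4, -4), (0, 2), (2, -4). Count: 3.

3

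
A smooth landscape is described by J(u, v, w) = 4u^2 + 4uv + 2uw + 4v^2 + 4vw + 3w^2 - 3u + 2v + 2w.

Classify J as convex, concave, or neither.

J is quadratic, so its Hessian is the constant matrix H = [[8, 4, 2], [4, 8, 4], [2, 4, 6]].
Leading principal minors: 8, 48, 192.
All positive ⇒ H ≻ 0 ⇒ convex.

convex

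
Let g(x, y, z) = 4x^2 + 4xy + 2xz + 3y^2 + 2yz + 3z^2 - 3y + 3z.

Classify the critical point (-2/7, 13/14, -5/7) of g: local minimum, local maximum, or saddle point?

local minimum

The Hessian is constant: H = [[8, 4, 2], [4, 6, 2], [2, 2, 6]].
Leading principal minors: Δ₁ = 8, Δ₂ = 32, Δ₃ = 168.
All leading minors are positive, so H is positive definite: a local minimum.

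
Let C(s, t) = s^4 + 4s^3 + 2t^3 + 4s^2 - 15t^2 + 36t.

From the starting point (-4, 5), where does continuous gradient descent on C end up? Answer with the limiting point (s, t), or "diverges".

(-2, 3)

C is separable, so gradient descent decouples: s follows -∂C/∂s, t follows -∂C/∂t.
∂C/∂s = 4s(s + 1)(s + 2); at s=-4 this is -96, so s increases.
∂C/∂t = 6(t - 3)(t - 2); at t=5 this is 36, so t decreases.
s converges to its nearest critical value -2 (a local min of the s-part); t converges to 3. The iterate converges to (-2, 3).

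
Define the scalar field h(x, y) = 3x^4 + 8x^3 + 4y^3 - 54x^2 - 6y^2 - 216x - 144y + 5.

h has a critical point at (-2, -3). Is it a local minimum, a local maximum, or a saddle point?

local maximum

The mixed partial ∂²h/∂x∂y is 0, so the Hessian at any point is diag(h_xx, h_yy) = diag(12(3x^2 + 4x - 9), 12(2y - 1)).
At (-2, -3): H = diag(-60, -84).
Both eigenvalues are negative, so H is negative definite: a local maximum.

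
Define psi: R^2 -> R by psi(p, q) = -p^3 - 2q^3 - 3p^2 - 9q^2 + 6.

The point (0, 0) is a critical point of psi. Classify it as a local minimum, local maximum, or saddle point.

local maximum

The mixed partial ∂²psi/∂p∂q is 0, so the Hessian at any point is diag(psi_pp, psi_qq) = diag(-6(p + 1), -6(2q + 3)).
At (0, 0): H = diag(-6, -18).
Both eigenvalues are negative, so H is negative definite: a local maximum.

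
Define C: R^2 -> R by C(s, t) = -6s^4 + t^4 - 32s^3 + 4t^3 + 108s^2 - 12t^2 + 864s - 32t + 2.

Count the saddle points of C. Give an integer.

C separates as a function of s plus a function of t, so ∇C=0 decouples.
∂C/∂s = -24(s - 3)(s + 3)(s + 4) = 0 at s ∈ {-4, -3, 3}; ∂C/∂t = 4(t - 2)(t + 1)(t + 4) = 0 at t ∈ {-4, -1, 2}.
The Hessian is diagonal: diag(C_ss, C_tt). Second derivatives: C_ss(-4)=-168, C_ss(-3)=144, C_ss(3)=-1008; C_tt(-4)=72, C_tt(-1)=-36, C_tt(2)=72.
Saddle points occur where the two diagonal entries have opposite signs: (-4, -4), (-4, 2), (-3, -1), (3, -4), (3, 2). Count: 5.

5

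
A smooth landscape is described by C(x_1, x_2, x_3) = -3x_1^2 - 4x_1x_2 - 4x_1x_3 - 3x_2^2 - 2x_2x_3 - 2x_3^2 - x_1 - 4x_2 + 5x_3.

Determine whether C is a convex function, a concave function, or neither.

C is quadratic, so its Hessian is the constant matrix H = [[-6, -4, -4], [-4, -6, -2], [-4, -2, -4]].
Leading principal minors: -6, 20, -24.
Signs alternate −, +, − ⇒ H ≺ 0 ⇒ concave.

concave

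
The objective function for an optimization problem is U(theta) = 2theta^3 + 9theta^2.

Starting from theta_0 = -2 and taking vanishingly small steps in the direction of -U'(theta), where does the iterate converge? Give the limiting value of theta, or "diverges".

U'(theta) = 6theta(theta + 3), so U'(-2) = -12.
Gradient descent moves in the -U' direction, i.e. theta is increasing.
The nearest critical point in that direction is theta = 0, where U'' = 18 > 0 (a local minimum). The iterate converges there.

0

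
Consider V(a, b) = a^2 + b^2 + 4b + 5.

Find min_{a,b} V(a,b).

1

V(a,b) separates as P(a) + Q(b) + 5, so its minimum is min P + min Q + 5.
P'(a) = 2a vanishes at a ∈ {0}; Q'(b) = 2b + 4 vanishes at b ∈ {-2}.
Local minima of P (where P''>0): P(0)=0. Local minima of Q: Q(-2)=-4.
So the global minimum of V is P(0) + Q(-2) + 5 = 0 − 4 + 5 = 1, attained at (0, -2).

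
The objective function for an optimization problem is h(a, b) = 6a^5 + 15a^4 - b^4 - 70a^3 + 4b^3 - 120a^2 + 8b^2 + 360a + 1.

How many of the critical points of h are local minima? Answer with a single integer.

2

h separates as a function of a plus a function of b, so ∇h=0 decouples.
∂h/∂a = 30(a - 2)(a - 1)(a + 2)(a + 3) = 0 at a ∈ {-3, -2, 1, 2}; ∂h/∂b = -4b(b - 4)(b + 1) = 0 at b ∈ {-1, 0, 4}.
The Hessian is diagonal: diag(h_aa, h_bb). Second derivatives: h_aa(-3)=-600, h_aa(-2)=360, h_aa(1)=-360, h_aa(2)=600; h_bb(-1)=-20, h_bb(0)=16, h_bb(4)=-80.
Local minima occur where both diagonal entries positive: (-2, 0), (2, 0). Count: 2.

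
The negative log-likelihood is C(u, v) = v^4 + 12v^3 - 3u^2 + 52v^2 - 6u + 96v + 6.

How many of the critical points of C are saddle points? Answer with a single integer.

C separates as a function of u plus a function of v, so ∇C=0 decouples.
∂C/∂u = -6(u + 1) = 0 at u ∈ {-1}; ∂C/∂v = 4(v + 2)(v + 3)(v + 4) = 0 at v ∈ {-4, -3, -2}.
The Hessian is diagonal: diag(C_uu, C_vv). Second derivatives: C_uu(-1)=-6; C_vv(-4)=8, C_vv(-3)=-4, C_vv(-2)=8.
Saddle points occur where the two diagonal entries have opposite signs: (-1, -4), (-1, -2). Count: 2.

2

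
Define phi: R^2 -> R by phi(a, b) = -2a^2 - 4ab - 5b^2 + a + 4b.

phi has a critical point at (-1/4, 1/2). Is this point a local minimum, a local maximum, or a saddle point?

local maximum

The Hessian of phi is constant: H = [[-4, -4], [-4, -10]].
det(H) = (-4)·(-10) − (-4)² = 24.
det(H) > 0 and tr(H) = -14 < 0, so H is negative definite and the point is a local maximum.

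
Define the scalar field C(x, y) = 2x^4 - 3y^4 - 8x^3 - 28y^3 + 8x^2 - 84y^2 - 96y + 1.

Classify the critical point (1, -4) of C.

The mixed partial ∂²C/∂x∂y is 0, so the Hessian at any point is diag(C_xx, C_yy) = diag(8(3x^2 - 6x + 2), -12(3y^2 + 14y + 14)).
At (1, -4): H = diag(-8, -72).
Both eigenvalues are negative, so H is negative definite: a local maximum.

local maximum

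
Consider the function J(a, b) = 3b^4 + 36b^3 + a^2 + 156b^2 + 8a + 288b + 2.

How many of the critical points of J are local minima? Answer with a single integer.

2

J separates as a function of a plus a function of b, so ∇J=0 decouples.
∂J/∂a = 2(a + 4) = 0 at a ∈ {-4}; ∂J/∂b = 12(b + 2)(b + 3)(b + 4) = 0 at b ∈ {-4, -3, -2}.
The Hessian is diagonal: diag(J_aa, J_bb). Second derivatives: J_aa(-4)=2; J_bb(-4)=24, J_bb(-3)=-12, J_bb(-2)=24.
Local minima occur where both diagonal entries positive: (-4, -4), (-4, -2). Count: 2.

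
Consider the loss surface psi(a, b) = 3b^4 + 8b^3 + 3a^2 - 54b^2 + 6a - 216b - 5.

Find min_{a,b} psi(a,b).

-683

psi(a,b) separates as P(a) + Q(b) − 5, so its minimum is min P + min Q − 5.
P'(a) = 6a + 6 vanishes at a ∈ {-1}; Q'(b) = 12(b - 3)(b + 2)(b + 3) vanishes at b ∈ {-3, -2, 3}.
Local minima of P (where P''>0): P(-1)=-3. Local minima of Q: Q(-3)=189, Q(3)=-675.
So the global minimum of psi is P(-1) + Q(3) − 5 = -3 − 675 − 5 = -683, attained at (-1, 3).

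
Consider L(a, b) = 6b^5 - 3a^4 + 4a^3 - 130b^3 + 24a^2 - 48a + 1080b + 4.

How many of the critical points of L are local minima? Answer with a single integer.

L separates as a function of a plus a function of b, so ∇L=0 decouples.
∂L/∂a = -12(a - 2)(a - 1)(a + 2) = 0 at a ∈ {-2, 1, 2}; ∂L/∂b = 30(b - 3)(b - 2)(b + 2)(b + 3) = 0 at b ∈ {-3, -2, 2, 3}.
The Hessian is diagonal: diag(L_aa, L_bb). Second derivatives: L_aa(-2)=-144, L_aa(1)=36, L_aa(2)=-48; L_bb(-3)=-900, L_bb(-2)=600, L_bb(2)=-600, L_bb(3)=900.
Local minima occur where both diagonal entries positive: (1, -2), (1, 3). Count: 2.

2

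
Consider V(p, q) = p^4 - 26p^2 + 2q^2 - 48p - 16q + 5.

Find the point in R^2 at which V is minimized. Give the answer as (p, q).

V(p,q) separates as A(p) + B(q) + 5, so its minimum is min A + min B + 5.
A'(p) = 4(p - 4)(p + 1)(p + 3) vanishes at p ∈ {-3, -1, 4}; B'(q) = 4q - 16 vanishes at q ∈ {4}.
Local minima of A (where A''>0): A(-3)=-9, A(4)=-352. Local minima of B: B(4)=-32.
So the global minimum of V is A(4) + B(4) + 5 = -352 − 32 + 5 = -379, attained at (4, 4).

(4, 4)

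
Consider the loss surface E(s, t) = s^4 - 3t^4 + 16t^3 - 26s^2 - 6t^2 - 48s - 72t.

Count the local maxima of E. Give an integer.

2

E separates as a function of s plus a function of t, so ∇E=0 decouples.
∂E/∂s = 4(s - 4)(s + 1)(s + 3) = 0 at s ∈ {-3, -1, 4}; ∂E/∂t = -12(t - 3)(t - 2)(t + 1) = 0 at t ∈ {-1, 2, 3}.
The Hessian is diagonal: diag(E_ss, E_tt). Second derivatives: E_ss(-3)=56, E_ss(-1)=-40, E_ss(4)=140; E_tt(-1)=-144, E_tt(2)=36, E_tt(3)=-48.
Local maxima occur where both diagonal entries negative: (-1, -1), (-1, 3). Count: 2.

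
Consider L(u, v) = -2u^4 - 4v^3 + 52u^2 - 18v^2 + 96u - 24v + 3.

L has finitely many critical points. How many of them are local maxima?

2

L separates as a function of u plus a function of v, so ∇L=0 decouples.
∂L/∂u = -8(u - 4)(u + 1)(u + 3) = 0 at u ∈ {-3, -1, 4}; ∂L/∂v = -12(v + 1)(v + 2) = 0 at v ∈ {-2, -1}.
The Hessian is diagonal: diag(L_uu, L_vv). Second derivatives: L_uu(-3)=-112, L_uu(-1)=80, L_uu(4)=-280; L_vv(-2)=12, L_vv(-1)=-12.
Local maxima occur where both diagonal entries negative: (-3, -1), (4, -1). Count: 2.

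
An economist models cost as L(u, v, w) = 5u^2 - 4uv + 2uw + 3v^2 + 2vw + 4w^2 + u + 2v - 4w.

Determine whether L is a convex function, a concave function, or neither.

L is quadratic, so its Hessian is the constant matrix H = [[10, -4, 2], [-4, 6, 2], [2, 2, 8]].
Leading principal minors: 10, 44, 256.
All positive ⇒ H ≻ 0 ⇒ convex.

convex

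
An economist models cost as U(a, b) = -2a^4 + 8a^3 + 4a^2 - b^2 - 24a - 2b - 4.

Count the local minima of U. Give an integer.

U separates as a function of a plus a function of b, so ∇U=0 decouples.
∂U/∂a = -8(a - 3)(a - 1)(a + 1) = 0 at a ∈ {-1, 1, 3}; ∂U/∂b = -2(b + 1) = 0 at b ∈ {-1}.
The Hessian is diagonal: diag(U_aa, U_bb). Second derivatives: U_aa(-1)=-64, U_aa(1)=32, U_aa(3)=-64; U_bb(-1)=-2.
Local minima occur where both diagonal entries positive: none. Count: 0.

0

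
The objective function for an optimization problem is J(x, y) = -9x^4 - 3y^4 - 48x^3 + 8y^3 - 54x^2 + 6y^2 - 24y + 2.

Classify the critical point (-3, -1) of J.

The mixed partial ∂²J/∂x∂y is 0, so the Hessian at any point is diag(J_xx, J_yy) = diag(-36(3x^2 + 8x + 3), 12(-3y^2 + 4y + 1)).
At (-3, -1): H = diag(-216, -72).
Both eigenvalues are negative, so H is negative definite: a local maximum.

local maximum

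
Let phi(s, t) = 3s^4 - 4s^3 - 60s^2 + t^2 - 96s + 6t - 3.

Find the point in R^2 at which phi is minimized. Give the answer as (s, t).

phi(s,t) separates as P(s) + Q(t) − 3, so its minimum is min P + min Q − 3.
P'(s) = 12(s - 4)(s + 1)(s + 2) vanishes at s ∈ {-2, -1, 4}; Q'(t) = 2(t + 3) vanishes at t ∈ {-3}.
Local minima of P (where P''>0): P(-2)=32, P(4)=-832. Local minima of Q: Q(-3)=-9.
So the global minimum of phi is P(4) + Q(-3) − 3 = -832 − 9 − 3 = -844, attained at (4, -3).

(4, -3)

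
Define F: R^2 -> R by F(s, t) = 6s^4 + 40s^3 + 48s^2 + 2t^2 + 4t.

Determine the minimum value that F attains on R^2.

F(s,t) separates as P(s) + Q(t), so its minimum is min P + min Q.
P'(s) = 24s(s + 1)(s + 4) vanishes at s ∈ {-4, -1, 0}; Q'(t) = 4(t + 1) vanishes at t ∈ {-1}.
Local minima of P (where P''>0): P(-4)=-256, P(0)=0. Local minima of Q: Q(-1)=-2.
So the global minimum of F is P(-4) + Q(-1) = -256 − 2 = -258, attained at (-4, -1).

-258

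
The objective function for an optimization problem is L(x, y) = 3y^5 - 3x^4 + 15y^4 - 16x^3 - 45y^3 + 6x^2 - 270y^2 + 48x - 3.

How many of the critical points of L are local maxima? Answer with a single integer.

4

L separates as a function of x plus a function of y, so ∇L=0 decouples.
∂L/∂x = -12(x - 1)(x + 1)(x + 4) = 0 at x ∈ {-4, -1, 1}; ∂L/∂y = 15y(y - 3)(y + 3)(y + 4) = 0 at y ∈ {-4, -3, 0, 3}.
The Hessian is diagonal: diag(L_xx, L_yy). Second derivatives: L_xx(-4)=-180, L_xx(-1)=72, L_xx(1)=-120; L_yy(-4)=-420, L_yy(-3)=270, L_yy(0)=-540, L_yy(3)=1890.
Local maxima occur where both diagonal entries negative: (-4, -4), (-4, 0), (1, -4), (1, 0). Count: 4.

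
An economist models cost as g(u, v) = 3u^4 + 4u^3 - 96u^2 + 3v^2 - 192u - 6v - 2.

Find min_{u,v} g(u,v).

-1285

g(u,v) separates as P(u) + Q(v) − 2, so its minimum is min P + min Q − 2.
P'(u) = 12(u - 4)(u + 1)(u + 4) vanishes at u ∈ {-4, -1, 4}; Q'(v) = 6v - 6 vanishes at v ∈ {1}.
Local minima of P (where P''>0): P(-4)=-256, P(4)=-1280. Local minima of Q: Q(1)=-3.
So the global minimum of g is P(4) + Q(1) − 2 = -1280 − 3 − 2 = -1285, attained at (4, 1).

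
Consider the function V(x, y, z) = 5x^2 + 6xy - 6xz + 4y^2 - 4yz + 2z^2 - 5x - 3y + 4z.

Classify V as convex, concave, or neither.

convex

V is quadratic, so its Hessian is the constant matrix H = [[10, 6, -6], [6, 8, -4], [-6, -4, 4]].
Leading principal minors: 10, 44, 16.
All positive ⇒ H ≻ 0 ⇒ convex.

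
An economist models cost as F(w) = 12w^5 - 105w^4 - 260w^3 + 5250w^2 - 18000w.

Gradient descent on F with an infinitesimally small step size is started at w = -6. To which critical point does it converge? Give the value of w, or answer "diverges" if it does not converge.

diverges

F'(w) = 60(w - 5)(w - 4)(w - 3)(w + 5), so F'(-6) = 59400.
Gradient descent moves in the -F' direction, i.e. w is decreasing.
There is no critical point below w=-6, and F' keeps the same sign, so the iterate runs off to −∞.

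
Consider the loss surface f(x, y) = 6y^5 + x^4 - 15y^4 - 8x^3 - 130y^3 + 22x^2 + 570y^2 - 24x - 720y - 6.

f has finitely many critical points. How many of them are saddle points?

f separates as a function of x plus a function of y, so ∇f=0 decouples.
∂f/∂x = 4(x - 3)(x - 2)(x - 1) = 0 at x ∈ {1, 2, 3}; ∂f/∂y = 30(y - 3)(y - 2)(y - 1)(y + 4) = 0 at y ∈ {-4, 1, 2, 3}.
The Hessian is diagonal: diag(f_xx, f_yy). Second derivatives: f_xx(1)=8, f_xx(2)=-4, f_xx(3)=8; f_yy(-4)=-6300, f_yy(1)=300, f_yy(2)=-180, f_yy(3)=420.
Saddle points occur where the two diagonal entries have opposite signs: (1, -4), (1, 2), (2, 1), (2, 3), (3, -4), (3, 2). Count: 6.

6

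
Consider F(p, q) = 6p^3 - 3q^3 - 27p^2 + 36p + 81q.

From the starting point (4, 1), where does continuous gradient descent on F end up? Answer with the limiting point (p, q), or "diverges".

(2, -3)

F is separable, so gradient descent decouples: p follows -∂F/∂p, q follows -∂F/∂q.
∂F/∂p = 18(p - 2)(p - 1); at p=4 this is 108, so p decreases.
∂F/∂q = -9(q - 3)(q + 3); at q=1 this is 72, so q decreases.
p converges to its nearest critical value 2 (a local min of the p-part); q converges to -3. The iterate converges to (2, -3).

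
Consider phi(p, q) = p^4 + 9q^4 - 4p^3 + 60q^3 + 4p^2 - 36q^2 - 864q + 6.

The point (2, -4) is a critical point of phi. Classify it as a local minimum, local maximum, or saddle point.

local minimum

The mixed partial ∂²phi/∂p∂q is 0, so the Hessian at any point is diag(phi_pp, phi_qq) = diag(4(3p^2 - 6p + 2), 36(3q^2 + 10q - 2)).
At (2, -4): H = diag(8, 216).
Both eigenvalues are positive, so H is positive definite: a local minimum.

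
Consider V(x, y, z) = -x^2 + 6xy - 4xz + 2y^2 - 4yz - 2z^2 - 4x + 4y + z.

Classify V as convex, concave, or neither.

V is quadratic, so its Hessian is the constant matrix H = [[-2, 6, -4], [6, 4, -4], [-4, -4, -4]].
Leading principal minors: -2, -44, 336.
Neither pattern holds ⇒ H is indefinite ⇒ neither convex nor concave.

neither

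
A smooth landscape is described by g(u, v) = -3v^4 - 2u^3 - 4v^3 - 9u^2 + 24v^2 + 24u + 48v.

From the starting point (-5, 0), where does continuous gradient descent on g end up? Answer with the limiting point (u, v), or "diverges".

g is separable, so gradient descent decouples: u follows -∂g/∂u, v follows -∂g/∂v.
∂g/∂u = -6(u - 1)(u + 4); at u=-5 this is -36, so u increases.
∂g/∂v = -12(v - 2)(v + 1)(v + 2); at v=0 this is 48, so v decreases.
u converges to its nearest critical value -4 (a local min of the u-part); v converges to -1. The iterate converges to (-4, -1).

(-4, -1)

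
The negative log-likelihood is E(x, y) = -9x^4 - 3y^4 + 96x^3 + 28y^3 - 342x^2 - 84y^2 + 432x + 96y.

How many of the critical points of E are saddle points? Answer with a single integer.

E separates as a function of x plus a function of y, so ∇E=0 decouples.
∂E/∂x = -36(x - 4)(x - 3)(x - 1) = 0 at x ∈ {1, 3, 4}; ∂E/∂y = -12(y - 4)(y - 2)(y - 1) = 0 at y ∈ {1, 2, 4}.
The Hessian is diagonal: diag(E_xx, E_yy). Second derivatives: E_xx(1)=-216, E_xx(3)=72, E_xx(4)=-108; E_yy(1)=-36, E_yy(2)=24, E_yy(4)=-72.
Saddle points occur where the two diagonal entries have opposite signs: (1, 2), (3, 1), (3, 4), (4, 2). Count: 4.

4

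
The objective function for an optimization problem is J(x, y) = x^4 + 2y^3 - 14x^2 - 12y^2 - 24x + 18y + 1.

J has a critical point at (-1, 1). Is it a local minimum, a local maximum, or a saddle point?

local maximum

The mixed partial ∂²J/∂x∂y is 0, so the Hessian at any point is diag(J_xx, J_yy) = diag(4(3x^2 - 7), 12(y - 2)).
At (-1, 1): H = diag(-16, -12).
Both eigenvalues are negative, so H is negative definite: a local maximum.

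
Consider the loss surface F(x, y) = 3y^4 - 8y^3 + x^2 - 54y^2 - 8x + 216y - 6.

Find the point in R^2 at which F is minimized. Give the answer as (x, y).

(4, -3)

F(x,y) separates as P(x) + Q(y) − 6, so its minimum is min P + min Q − 6.
P'(x) = 2x - 8 vanishes at x ∈ {4}; Q'(y) = 12(y - 3)(y - 2)(y + 3) vanishes at y ∈ {-3, 2, 3}.
Local minima of P (where P''>0): P(4)=-16. Local minima of Q: Q(-3)=-675, Q(3)=189.
So the global minimum of F is P(4) + Q(-3) − 6 = -16 − 675 − 6 = -697, attained at (4, -3).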